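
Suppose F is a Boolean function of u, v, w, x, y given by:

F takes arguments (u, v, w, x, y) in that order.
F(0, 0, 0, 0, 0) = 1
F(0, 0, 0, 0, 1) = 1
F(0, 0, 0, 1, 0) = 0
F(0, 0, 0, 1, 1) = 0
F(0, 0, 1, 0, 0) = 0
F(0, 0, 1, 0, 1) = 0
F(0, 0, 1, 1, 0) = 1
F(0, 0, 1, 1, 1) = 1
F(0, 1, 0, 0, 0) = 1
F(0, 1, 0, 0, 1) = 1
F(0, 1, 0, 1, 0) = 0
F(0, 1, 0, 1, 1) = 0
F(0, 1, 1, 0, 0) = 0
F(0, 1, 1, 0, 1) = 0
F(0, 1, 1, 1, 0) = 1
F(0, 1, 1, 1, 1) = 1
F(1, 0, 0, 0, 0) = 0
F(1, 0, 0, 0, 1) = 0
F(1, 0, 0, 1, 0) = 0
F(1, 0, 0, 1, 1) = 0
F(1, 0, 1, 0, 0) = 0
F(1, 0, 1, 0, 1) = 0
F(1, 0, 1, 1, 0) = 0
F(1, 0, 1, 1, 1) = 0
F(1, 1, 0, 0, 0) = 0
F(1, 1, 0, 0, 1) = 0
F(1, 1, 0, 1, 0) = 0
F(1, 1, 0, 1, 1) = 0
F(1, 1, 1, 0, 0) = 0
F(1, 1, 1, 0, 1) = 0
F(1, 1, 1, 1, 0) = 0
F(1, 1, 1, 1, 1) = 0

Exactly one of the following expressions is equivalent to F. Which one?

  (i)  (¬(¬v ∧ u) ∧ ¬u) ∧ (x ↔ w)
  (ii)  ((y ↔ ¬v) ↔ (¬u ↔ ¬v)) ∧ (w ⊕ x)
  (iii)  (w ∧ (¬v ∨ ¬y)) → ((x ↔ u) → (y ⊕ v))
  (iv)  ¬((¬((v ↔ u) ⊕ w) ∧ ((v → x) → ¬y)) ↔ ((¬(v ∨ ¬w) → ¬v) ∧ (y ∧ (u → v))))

(ii) fails at (0,0,0,0,0): the formula yields 0, F is 1.
(iii) fails at (0,0,0,1,0): the formula yields 1, F is 0.
(iv) fails at (0,0,0,0,0): the formula yields 0, F is 1.
(i) is the remaining candidate, and it agrees with F on all 32 inputs.

i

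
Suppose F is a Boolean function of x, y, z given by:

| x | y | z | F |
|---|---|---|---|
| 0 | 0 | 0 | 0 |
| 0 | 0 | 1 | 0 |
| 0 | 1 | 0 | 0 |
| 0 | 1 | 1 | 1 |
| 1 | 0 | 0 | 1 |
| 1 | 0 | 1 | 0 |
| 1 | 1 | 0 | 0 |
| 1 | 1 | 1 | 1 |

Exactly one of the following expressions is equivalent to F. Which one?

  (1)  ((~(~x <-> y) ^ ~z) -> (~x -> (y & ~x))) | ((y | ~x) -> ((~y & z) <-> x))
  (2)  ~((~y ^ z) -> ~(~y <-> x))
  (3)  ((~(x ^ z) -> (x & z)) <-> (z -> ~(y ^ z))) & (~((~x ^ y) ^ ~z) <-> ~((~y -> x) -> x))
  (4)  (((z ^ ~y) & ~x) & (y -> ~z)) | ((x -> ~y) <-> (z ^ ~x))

3

(1): at (0,0,0) it gives 1, but F = 0 — eliminated.
(2): at (1,1,1) it gives 0, but F = 1 — eliminated.
(4): at (0,0,0) it gives 1, but F = 0 — eliminated.
(3) is the remaining candidate, and it agrees with F on all 8 inputs.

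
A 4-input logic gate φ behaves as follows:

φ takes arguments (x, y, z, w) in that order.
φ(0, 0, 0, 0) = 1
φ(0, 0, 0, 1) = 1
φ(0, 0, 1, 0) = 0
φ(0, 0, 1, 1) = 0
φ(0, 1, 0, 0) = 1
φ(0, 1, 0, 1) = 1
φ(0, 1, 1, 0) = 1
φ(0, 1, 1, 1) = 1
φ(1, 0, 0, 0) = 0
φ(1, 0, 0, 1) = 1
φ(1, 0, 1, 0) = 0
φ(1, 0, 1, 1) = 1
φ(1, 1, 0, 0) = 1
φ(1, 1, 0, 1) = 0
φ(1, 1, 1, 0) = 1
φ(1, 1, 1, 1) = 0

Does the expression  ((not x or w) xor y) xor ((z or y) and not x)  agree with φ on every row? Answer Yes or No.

Test each input against both φ and the formula:
  x=0, y=0, z=0, w=0: formula gives 1, φ = 1 ✓
  x=0, y=0, z=0, w=1: formula gives 1, φ = 1 ✓
  x=0, y=0, z=1, w=0: formula gives 0, φ = 0 ✓
  x=0, y=0, z=1, w=1: formula gives 0, φ = 0 ✓
  …and likewise for the remaining 12 rows.
Every row agrees, so the formula is equivalent.

Yes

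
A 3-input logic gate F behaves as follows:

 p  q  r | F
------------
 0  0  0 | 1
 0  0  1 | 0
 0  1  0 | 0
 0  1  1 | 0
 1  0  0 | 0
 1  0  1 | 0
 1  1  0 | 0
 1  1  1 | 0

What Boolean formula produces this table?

F(p, q, r) = ((p + q) + r)'

The output is 1 only when every input is 0 — NOR of all inputs.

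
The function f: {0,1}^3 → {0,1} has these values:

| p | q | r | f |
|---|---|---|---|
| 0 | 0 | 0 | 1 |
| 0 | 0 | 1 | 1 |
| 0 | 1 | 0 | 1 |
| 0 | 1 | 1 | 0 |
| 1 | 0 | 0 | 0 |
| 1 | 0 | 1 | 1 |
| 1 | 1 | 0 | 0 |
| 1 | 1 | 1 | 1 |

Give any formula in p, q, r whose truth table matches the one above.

f(p, q, r) = not ((((not p and q) and r) or ((p and not q) and not r)) or ((p and q) and not r))

The 0-rows are (0,1,1), (1,0,0), (1,1,0). Take each as a conjunction (¬p·q·r, p·¬q·¬r, p·q·¬r), form their disjunction, and complement — that gives a formula that is 1 everywhere f is.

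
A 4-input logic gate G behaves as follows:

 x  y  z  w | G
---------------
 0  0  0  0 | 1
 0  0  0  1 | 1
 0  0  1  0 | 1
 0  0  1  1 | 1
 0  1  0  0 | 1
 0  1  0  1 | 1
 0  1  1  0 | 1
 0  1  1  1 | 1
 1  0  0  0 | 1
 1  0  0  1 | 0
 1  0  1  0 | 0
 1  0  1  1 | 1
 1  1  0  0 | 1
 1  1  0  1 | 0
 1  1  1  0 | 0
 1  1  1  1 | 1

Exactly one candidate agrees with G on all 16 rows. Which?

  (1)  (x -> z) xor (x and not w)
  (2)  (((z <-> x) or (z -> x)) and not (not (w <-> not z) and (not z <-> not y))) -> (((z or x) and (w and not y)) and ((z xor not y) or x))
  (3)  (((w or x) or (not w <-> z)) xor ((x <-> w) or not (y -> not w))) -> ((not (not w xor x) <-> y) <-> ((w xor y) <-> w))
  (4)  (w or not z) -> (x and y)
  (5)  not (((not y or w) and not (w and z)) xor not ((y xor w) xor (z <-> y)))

(2) fails at (0,0,0,1): the formula yields 0, G is 1.
(3) fails at (0,0,0,1): the formula yields 0, G is 1.
(4) fails at (0,0,0,0): the formula yields 0, G is 1.
(5) fails at (0,0,0,0): the formula yields 0, G is 1.
(1) is the remaining candidate, and it agrees with G on all 16 inputs.

1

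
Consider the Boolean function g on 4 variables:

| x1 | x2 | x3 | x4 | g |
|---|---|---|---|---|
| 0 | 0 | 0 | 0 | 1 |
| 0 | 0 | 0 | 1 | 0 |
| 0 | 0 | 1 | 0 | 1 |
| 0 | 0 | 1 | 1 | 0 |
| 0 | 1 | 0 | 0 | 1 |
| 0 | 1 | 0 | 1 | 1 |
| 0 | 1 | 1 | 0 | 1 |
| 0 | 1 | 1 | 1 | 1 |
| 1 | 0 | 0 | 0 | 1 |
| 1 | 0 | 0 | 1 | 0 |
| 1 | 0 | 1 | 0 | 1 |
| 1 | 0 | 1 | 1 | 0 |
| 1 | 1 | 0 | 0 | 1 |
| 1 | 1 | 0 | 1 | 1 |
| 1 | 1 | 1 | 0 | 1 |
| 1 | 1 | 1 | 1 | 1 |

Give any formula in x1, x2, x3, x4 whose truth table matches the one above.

g(x1, x2, x3, x4) = not ((((((not x1 and not x2) and not x3) and x4) or (((not x1 and not x2) and x3) and x4)) or (((x1 and not x2) and not x3) and x4)) or (((x1 and not x2) and x3) and x4))

The 0-rows are (0,0,0,1), (0,0,1,1), (1,0,0,1), (1,0,1,1). Take each as a conjunction (¬x1·¬x2·¬x3·x4, ¬x1·¬x2·x3·x4, x1·¬x2·¬x3·x4, x1·¬x2·x3·x4), form their disjunction, and complement — that gives a formula that is 1 everywhere g is.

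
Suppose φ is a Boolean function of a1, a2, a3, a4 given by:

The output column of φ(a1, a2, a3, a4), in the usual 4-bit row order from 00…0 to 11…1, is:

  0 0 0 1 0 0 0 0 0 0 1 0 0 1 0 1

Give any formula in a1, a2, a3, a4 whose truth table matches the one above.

Collect the rows where φ=1 — (0,0,1,1), (1,0,1,0), (1,1,0,1), (1,1,1,1) — and write one minterm per row: ¬a1·¬a2·a3·a4, a1·¬a2·a3·¬a4, a1·a2·¬a3·a4, a1·a2·a3·a4. Their union (logical OR) reproduces the table exactly.

φ(a1, a2, a3, a4) = (((((a1' · a2') · a3) · a4) + (((a1 · a2') · a3) · a4')) + (((a1 · a2) · a3') · a4)) + (((a1 · a2) · a3) · a4)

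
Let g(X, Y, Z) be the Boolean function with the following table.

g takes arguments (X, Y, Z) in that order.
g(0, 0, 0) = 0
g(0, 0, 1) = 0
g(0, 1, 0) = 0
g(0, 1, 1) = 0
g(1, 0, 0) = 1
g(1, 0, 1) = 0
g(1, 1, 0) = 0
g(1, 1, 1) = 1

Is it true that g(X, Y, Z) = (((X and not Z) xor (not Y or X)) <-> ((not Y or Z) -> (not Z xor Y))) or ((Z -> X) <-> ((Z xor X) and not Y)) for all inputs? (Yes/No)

No

Test each input against both g and the formula:
  X=0, Y=0, Z=0: formula gives 1, but g = 0 ✗
A single disagreement suffices: at (0,0,0) they differ, so the formula does not compute g.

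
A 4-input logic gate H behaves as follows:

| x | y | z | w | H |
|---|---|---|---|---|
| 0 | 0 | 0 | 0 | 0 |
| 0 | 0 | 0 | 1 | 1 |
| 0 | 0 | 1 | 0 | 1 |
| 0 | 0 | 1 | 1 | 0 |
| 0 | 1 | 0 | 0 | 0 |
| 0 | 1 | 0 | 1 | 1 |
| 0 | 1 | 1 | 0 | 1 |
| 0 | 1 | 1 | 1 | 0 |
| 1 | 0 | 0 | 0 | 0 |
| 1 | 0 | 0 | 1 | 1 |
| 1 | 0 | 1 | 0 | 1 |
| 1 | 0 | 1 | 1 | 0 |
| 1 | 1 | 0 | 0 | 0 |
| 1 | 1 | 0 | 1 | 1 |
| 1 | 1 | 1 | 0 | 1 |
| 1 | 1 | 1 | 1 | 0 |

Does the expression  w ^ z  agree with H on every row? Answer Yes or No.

Evaluate w ^ z on each row and compare to H:
  x=0, y=0, z=0, w=0: formula gives 0, H = 0 ✓
  x=0, y=0, z=0, w=1: formula gives 1, H = 1 ✓
  x=0, y=0, z=1, w=0: formula gives 1, H = 1 ✓
  x=0, y=0, z=1, w=1: formula gives 0, H = 0 ✓
  …and likewise for the remaining 12 rows.
All 16 rows match — the expression computes H exactly.

Yes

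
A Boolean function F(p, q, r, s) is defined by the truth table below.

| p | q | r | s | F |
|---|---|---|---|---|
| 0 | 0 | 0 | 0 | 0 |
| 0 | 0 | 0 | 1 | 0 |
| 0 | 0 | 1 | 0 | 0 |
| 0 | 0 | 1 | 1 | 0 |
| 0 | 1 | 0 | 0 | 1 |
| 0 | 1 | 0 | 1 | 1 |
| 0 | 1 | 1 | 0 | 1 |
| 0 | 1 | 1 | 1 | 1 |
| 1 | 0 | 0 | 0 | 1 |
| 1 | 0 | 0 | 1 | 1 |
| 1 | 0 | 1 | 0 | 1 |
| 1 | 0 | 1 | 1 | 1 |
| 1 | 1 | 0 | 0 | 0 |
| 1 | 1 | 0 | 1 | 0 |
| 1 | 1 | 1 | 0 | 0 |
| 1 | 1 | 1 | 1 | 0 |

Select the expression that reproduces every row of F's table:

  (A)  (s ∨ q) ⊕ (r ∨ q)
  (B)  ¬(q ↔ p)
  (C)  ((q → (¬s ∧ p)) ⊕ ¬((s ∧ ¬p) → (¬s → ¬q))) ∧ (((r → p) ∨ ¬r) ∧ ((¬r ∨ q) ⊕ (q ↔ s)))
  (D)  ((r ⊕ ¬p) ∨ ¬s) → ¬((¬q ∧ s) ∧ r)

B

(A) disagrees with F on (0,0,0,1) (formula → 1, table → 0); rule it out.
(C) disagrees with F on (0,0,0,1) (formula → 1, table → 0); rule it out.
(D) disagrees with F on (0,0,0,0) (formula → 1, table → 0); rule it out.
(B) is the remaining candidate, and it agrees with F on all 16 inputs.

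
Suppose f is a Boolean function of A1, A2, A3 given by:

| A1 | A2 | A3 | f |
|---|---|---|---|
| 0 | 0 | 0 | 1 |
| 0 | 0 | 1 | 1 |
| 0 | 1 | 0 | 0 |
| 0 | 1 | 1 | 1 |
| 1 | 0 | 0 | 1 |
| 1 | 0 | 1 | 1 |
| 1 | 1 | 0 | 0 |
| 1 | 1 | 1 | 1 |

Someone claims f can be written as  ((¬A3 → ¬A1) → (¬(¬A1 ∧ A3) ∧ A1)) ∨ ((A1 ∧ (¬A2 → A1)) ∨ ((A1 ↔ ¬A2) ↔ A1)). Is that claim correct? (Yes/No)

No

Test each input against both f and the formula:
  A1=0, A2=0, A3=0: formula gives 1, f = 1 ✓
  A1=0, A2=0, A3=1: formula gives 1, f = 1 ✓
  A1=0, A2=1, A3=0: formula gives 0, f = 0 ✓
  A1=0, A2=1, A3=1: formula gives 0, but f = 1 ✗
Since they disagree at (0,1,1), the expression is not a correct formula for f.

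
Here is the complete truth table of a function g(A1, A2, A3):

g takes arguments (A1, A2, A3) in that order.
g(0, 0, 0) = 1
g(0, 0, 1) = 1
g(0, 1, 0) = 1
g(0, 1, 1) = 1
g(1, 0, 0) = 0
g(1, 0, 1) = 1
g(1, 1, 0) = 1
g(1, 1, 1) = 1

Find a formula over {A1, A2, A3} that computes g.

Only row (1,0,0) gives 0. So g is 1 everywhere except there — the complement of the minterm A1·¬A2·¬A3.

g(A1, A2, A3) = ~((A1 & ~A2) & ~A3)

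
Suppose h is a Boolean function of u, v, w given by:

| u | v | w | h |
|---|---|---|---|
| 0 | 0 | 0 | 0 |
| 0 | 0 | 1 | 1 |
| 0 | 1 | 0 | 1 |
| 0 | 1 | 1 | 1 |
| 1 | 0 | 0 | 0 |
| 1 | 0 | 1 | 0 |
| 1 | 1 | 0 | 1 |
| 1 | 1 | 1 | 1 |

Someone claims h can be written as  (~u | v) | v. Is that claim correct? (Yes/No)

Evaluate (~u | v) | v on each row and compare to h:
  u=0, v=0, w=0: formula gives 1, but h = 0 ✗
Since they disagree at (0,0,0), the expression is not a correct formula for h.

No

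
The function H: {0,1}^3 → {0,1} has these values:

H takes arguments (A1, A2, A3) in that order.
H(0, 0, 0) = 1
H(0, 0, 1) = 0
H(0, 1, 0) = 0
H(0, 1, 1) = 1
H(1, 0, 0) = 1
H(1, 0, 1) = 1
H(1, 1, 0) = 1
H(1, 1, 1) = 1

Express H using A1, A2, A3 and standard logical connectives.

The 0-rows are (0,0,1), (0,1,0). Take each as a conjunction (¬A1·¬A2·A3, ¬A1·A2·¬A3), form their disjunction, and complement — that gives a formula that is 1 everywhere H is.

H(A1, A2, A3) = not (((not A1 and not A2) and A3) or ((not A1 and A2) and not A3))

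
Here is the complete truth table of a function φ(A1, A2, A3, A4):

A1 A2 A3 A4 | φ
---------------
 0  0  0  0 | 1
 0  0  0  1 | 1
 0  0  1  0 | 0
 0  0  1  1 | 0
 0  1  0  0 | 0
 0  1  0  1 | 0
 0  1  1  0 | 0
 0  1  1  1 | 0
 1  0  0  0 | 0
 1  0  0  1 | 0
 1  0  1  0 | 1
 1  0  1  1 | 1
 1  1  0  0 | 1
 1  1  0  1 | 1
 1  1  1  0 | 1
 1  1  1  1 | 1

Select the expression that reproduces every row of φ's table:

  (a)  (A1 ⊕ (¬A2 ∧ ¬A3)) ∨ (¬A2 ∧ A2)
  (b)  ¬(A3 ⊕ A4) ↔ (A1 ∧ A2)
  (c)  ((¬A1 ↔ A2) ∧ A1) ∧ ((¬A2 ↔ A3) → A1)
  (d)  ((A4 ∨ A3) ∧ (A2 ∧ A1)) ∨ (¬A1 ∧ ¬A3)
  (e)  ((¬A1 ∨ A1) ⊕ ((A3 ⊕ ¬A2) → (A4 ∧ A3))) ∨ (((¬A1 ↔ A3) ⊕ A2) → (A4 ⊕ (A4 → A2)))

(b) fails at (0,0,0,0): the formula yields 0, φ is 1.
(c) fails at (0,0,0,0): the formula yields 0, φ is 1.
(d) fails at (0,1,0,0): the formula yields 1, φ is 0.
(e) fails at (0,0,1,0): the formula yields 1, φ is 0.
Only (a) survives; checking it on all 16 rows confirms it matches φ.

a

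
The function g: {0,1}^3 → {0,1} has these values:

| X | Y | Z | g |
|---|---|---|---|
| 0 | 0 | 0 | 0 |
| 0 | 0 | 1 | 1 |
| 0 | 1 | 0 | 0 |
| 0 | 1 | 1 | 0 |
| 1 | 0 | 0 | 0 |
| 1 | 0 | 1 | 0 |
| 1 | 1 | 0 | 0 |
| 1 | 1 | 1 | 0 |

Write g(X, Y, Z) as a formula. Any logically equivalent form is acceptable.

g(X, Y, Z) = (NOT X AND NOT Y) AND Z

g is 1 on exactly one input, (0,0,1), whose minterm is ¬X·¬Y·Z. So g is just that conjunction.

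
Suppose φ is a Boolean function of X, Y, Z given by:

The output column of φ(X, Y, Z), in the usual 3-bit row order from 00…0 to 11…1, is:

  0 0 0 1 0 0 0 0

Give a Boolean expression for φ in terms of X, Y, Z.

φ is 1 on exactly one input, (0,1,1), whose minterm is ¬X·Y·Z. So φ is just that conjunction.

φ(X, Y, Z) = (~X & Y) & Z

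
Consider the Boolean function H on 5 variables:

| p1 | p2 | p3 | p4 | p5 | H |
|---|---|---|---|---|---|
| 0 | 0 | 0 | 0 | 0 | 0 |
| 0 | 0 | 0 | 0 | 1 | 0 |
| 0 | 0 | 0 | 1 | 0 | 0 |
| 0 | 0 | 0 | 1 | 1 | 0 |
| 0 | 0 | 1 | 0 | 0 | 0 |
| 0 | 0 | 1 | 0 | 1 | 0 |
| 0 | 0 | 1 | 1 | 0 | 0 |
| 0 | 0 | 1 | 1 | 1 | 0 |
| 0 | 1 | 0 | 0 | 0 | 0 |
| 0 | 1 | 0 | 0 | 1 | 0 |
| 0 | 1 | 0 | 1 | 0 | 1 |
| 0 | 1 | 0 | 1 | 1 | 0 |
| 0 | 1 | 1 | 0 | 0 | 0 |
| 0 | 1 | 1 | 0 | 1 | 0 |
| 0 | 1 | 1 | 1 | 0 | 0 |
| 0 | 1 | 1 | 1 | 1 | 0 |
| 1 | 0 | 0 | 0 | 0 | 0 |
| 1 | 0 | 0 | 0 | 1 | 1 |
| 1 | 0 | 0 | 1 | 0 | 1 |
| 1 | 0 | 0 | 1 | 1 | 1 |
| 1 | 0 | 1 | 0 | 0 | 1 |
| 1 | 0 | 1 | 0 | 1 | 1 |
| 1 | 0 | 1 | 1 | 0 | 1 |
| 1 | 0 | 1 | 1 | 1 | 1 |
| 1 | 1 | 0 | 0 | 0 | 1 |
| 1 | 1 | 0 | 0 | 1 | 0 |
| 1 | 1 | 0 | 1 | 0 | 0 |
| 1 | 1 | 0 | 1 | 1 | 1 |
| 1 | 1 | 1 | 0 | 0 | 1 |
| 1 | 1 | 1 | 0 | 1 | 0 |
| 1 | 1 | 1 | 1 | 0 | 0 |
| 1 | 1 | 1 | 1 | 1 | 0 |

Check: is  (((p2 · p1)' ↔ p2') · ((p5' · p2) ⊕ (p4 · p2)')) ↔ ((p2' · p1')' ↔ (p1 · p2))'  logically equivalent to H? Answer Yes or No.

Test each input against both H and the formula:
  p1=0, p2=0, p3=0, p4=0, p5=0: formula gives 0, H = 0 ✓
  p1=0, p2=0, p3=0, p4=0, p5=1: formula gives 0, H = 0 ✓
  p1=0, p2=0, p3=0, p4=1, p5=0: formula gives 0, H = 0 ✓
  p1=0, p2=0, p3=0, p4=1, p5=1: formula gives 0, H = 0 ✓
  …
  p1=0, p2=1, p3=0, p4=1, p5=0: formula gives 0, but H = 1 ✗
Row (0,1,0,1,0) is a counterexample, so the formula is not equivalent to H.

No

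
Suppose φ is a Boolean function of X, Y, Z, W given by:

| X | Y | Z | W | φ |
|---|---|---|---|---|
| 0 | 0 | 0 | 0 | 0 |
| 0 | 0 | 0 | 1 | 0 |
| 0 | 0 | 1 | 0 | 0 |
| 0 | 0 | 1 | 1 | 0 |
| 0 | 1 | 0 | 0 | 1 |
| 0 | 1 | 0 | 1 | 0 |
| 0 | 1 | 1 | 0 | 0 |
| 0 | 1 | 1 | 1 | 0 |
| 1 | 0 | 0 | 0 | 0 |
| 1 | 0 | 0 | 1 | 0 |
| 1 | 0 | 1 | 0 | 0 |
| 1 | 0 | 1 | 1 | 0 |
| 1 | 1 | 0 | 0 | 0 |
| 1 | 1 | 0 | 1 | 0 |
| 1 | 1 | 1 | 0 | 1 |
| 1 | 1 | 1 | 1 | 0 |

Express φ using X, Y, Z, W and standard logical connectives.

φ(X, Y, Z, W) = (((X' · Y) · Z') · W') + (((X · Y) · Z) · W')

φ=1 on 2 inputs: (0,1,0,0), (1,1,1,0). Reading each as a conjunction of literals (¬X·Y·¬Z·¬W, X·Y·Z·¬W) and taking the OR gives the canonical DNF.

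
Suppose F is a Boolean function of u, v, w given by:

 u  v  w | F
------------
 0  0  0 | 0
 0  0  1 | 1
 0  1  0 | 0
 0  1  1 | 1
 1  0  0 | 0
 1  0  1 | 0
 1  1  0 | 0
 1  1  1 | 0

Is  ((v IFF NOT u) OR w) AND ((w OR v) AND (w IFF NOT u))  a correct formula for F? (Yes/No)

Yes

Check the formula against F row by row:
  u=0, v=0, w=0: formula gives 0, F = 0 ✓
  u=0, v=0, w=1: formula gives 1, F = 1 ✓
  u=0, v=1, w=0: formula gives 0, F = 0 ✓
  u=0, v=1, w=1: formula gives 1, F = 1 ✓
  u=1, v=0, w=0: formula gives 0, F = 0 ✓
  … (the remaining 3 rows also agree.)
All 8 rows match — the expression computes F exactly.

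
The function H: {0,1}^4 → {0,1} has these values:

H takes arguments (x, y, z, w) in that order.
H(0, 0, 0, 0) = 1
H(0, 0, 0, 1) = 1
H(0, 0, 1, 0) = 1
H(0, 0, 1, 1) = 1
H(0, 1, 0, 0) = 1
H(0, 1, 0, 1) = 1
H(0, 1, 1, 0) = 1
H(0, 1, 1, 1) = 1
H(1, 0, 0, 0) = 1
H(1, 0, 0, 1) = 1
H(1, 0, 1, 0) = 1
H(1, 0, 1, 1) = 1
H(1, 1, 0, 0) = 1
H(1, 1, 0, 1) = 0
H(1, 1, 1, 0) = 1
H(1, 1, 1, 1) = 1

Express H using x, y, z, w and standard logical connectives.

H is 0 on exactly one input, (1,1,0,1), whose minterm is x·y·¬z·w. So H is the negation of that single conjunction.

H(x, y, z, w) = NOT (((x AND y) AND NOT z) AND w)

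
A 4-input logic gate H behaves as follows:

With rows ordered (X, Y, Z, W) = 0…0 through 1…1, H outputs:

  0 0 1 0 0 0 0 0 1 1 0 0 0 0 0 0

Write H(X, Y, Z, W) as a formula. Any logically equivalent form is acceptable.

Collect the rows where H=1 — (0,0,1,0), (1,0,0,0), (1,0,0,1) — and write one minterm per row: ¬X·¬Y·Z·¬W, X·¬Y·¬Z·¬W, X·¬Y·¬Z·W. Their union (logical OR) reproduces the table exactly.

H(X, Y, Z, W) = ((((NOT X AND NOT Y) AND Z) AND NOT W) OR (((X AND NOT Y) AND NOT Z) AND NOT W)) OR (((X AND NOT Y) AND NOT Z) AND W)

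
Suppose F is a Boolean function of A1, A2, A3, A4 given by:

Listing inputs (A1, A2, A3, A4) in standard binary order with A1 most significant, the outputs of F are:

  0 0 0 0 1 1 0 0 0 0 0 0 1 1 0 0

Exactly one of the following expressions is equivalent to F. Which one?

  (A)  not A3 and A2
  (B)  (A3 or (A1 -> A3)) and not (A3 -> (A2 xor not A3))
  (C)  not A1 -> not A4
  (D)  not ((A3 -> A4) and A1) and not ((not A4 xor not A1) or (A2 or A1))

A

(B): at (0,0,1,0) it gives 1, but F = 0 — eliminated.
(C): at (0,0,0,0) it gives 1, but F = 0 — eliminated.
(D): at (0,0,0,0) it gives 1, but F = 0 — eliminated.
Only (A) survives; checking it on all 16 rows confirms it matches F.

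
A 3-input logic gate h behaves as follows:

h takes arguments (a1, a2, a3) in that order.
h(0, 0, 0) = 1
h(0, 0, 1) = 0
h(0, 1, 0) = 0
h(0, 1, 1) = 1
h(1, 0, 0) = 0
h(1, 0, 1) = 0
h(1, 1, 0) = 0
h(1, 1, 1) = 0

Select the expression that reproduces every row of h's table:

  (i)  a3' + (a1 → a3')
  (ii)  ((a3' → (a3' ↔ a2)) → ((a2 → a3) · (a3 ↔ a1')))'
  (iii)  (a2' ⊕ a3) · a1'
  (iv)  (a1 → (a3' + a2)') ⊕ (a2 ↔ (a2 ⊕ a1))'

iii

(i): at (0,0,1) it gives 1, but h = 0 — eliminated.
(ii): at (0,0,0) it gives 0, but h = 1 — eliminated.
(iv): at (0,0,1) it gives 1, but h = 0 — eliminated.
(iii) is the remaining candidate, and it agrees with h on all 8 inputs.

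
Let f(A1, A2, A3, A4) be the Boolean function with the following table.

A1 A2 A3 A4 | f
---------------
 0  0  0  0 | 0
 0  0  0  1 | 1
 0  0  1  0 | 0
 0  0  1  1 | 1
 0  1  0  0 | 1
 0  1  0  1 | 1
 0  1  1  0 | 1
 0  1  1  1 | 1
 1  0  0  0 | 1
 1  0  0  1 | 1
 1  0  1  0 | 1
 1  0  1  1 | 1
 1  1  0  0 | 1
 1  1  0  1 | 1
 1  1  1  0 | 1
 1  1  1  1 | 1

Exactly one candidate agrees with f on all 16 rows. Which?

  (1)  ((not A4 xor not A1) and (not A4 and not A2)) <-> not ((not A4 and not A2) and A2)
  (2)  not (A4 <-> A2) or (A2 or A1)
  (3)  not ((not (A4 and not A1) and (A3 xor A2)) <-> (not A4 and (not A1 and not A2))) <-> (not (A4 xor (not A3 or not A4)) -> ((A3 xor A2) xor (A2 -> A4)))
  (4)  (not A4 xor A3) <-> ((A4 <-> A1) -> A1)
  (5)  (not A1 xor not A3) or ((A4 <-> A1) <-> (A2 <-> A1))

(1): at (0,0,0,1) it gives 0, but f = 1 — eliminated.
(3): at (0,0,0,0) it gives 1, but f = 0 — eliminated.
(4): at (0,0,0,1) it gives 0, but f = 1 — eliminated.
(5): at (0,0,0,0) it gives 1, but f = 0 — eliminated.
(2) is the remaining candidate, and it agrees with f on all 16 inputs.

2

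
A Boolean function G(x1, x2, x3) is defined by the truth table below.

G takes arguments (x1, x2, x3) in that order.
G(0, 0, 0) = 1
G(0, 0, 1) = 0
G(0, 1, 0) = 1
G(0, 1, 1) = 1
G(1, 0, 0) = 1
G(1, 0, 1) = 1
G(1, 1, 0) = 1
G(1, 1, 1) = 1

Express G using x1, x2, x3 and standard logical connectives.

G is 0 on exactly one input, (0,0,1), whose minterm is ¬x1·¬x2·x3. So G is the negation of that single conjunction.

G(x1, x2, x3) = ¬((¬x1 ∧ ¬x2) ∧ x3)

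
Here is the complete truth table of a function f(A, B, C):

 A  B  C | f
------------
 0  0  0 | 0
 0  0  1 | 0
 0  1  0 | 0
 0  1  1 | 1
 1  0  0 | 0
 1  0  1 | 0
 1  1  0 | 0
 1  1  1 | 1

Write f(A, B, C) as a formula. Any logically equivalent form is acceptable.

The 1-rows are (0,1,1), (1,1,1). Each contributes one minterm — ¬A·B·C; A·B·C — and their disjunction is a sum-of-products form of f.

f(A, B, C) = ((¬A ∧ B) ∧ C) ∨ ((A ∧ B) ∧ C)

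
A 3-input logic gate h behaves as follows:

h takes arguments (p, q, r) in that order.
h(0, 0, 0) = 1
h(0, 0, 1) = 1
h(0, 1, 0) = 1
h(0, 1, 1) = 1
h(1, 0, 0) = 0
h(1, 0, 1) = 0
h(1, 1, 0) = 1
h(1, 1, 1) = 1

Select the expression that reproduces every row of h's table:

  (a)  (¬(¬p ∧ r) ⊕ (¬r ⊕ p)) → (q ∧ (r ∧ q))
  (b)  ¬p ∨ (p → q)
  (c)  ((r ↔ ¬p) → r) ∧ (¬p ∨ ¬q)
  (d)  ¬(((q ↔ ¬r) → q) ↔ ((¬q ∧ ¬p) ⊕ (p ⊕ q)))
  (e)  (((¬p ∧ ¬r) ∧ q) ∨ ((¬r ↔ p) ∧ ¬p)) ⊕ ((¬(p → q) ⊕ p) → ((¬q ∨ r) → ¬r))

(a) fails at (1,0,1): the formula yields 1, h is 0.
(c) fails at (1,0,1): the formula yields 1, h is 0.
(d) fails at (0,0,0): the formula yields 0, h is 1.
(e) fails at (0,0,1): the formula yields 0, h is 1.
(b) is the remaining candidate, and it agrees with h on all 8 inputs.

b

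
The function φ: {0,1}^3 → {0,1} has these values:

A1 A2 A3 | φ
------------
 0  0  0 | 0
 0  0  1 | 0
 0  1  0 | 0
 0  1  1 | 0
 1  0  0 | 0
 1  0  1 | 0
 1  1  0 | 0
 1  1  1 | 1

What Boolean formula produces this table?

Only row (1,1,1) gives 1. That row's minterm A1·A2·A3 is φ directly.

φ(A1, A2, A3) = (A1 and A2) and A3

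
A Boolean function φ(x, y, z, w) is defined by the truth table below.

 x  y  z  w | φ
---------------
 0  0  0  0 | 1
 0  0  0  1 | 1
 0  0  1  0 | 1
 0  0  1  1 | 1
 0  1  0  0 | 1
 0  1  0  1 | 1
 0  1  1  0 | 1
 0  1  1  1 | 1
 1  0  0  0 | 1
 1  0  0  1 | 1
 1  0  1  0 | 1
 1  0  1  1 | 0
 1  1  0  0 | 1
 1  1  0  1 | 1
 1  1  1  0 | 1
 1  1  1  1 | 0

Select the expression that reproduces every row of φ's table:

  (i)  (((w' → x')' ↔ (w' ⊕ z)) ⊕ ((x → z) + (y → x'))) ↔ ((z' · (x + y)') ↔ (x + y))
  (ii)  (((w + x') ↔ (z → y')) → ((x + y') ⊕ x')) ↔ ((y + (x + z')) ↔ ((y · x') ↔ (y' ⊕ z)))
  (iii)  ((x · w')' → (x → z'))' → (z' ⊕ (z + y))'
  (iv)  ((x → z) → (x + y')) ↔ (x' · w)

(i) disagrees with φ on (0,0,0,0) (formula → 0, table → 1); rule it out.
(ii) disagrees with φ on (0,1,0,0) (formula → 0, table → 1); rule it out.
(iv) disagrees with φ on (0,0,0,0) (formula → 0, table → 1); rule it out.
That leaves (iii). Evaluating it on every row reproduces the table of φ exactly.

iii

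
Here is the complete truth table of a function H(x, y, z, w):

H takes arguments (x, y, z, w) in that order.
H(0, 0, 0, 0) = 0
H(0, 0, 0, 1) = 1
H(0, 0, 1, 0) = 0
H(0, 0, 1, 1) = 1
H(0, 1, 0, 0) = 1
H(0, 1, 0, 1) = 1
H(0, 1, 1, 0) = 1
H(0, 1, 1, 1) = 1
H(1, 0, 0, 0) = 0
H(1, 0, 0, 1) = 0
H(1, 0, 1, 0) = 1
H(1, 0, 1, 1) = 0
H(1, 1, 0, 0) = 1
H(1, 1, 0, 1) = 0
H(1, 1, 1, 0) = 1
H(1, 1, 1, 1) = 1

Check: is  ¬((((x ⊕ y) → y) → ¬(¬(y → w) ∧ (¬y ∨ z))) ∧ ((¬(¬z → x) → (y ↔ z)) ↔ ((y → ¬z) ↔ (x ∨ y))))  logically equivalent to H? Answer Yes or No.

No

Evaluate ¬((((x ⊕ y) → y) → ¬(¬(y → w) ∧ (¬y ∨ z))) ∧ ((¬(¬z → x) → (y ↔ z)) ↔ ((y → ¬z) ↔ (x ∨ y)))) on each row and compare to H:
  x=0, y=0, z=0, w=0: formula gives 1, but H = 0 ✗
Row (0,0,0,0) is a counterexample, so the formula is not equivalent to H.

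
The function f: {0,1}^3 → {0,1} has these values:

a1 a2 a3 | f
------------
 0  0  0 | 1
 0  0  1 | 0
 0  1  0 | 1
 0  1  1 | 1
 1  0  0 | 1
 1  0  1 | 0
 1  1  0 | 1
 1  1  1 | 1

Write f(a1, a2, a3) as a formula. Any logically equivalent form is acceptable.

f(a1, a2, a3) = ~(((~a1 & ~a2) & a3) | ((a1 & ~a2) & a3))

The 0-rows are (0,0,1), (1,0,1). Take each as a conjunction (¬a1·¬a2·a3, a1·¬a2·a3), form their disjunction, and complement — that gives a formula that is 1 everywhere f is.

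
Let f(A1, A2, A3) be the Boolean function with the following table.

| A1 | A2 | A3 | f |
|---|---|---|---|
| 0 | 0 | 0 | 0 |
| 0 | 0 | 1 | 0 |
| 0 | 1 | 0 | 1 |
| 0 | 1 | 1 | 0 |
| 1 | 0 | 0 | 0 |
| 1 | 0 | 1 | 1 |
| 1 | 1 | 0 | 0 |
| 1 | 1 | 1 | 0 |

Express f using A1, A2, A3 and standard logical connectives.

f(A1, A2, A3) = ((not A1 and A2) and not A3) or ((A1 and not A2) and A3)

The 1-rows are (0,1,0), (1,0,1). Each contributes one minterm — ¬A1·A2·¬A3; A1·¬A2·A3 — and their disjunction is a sum-of-products form of f.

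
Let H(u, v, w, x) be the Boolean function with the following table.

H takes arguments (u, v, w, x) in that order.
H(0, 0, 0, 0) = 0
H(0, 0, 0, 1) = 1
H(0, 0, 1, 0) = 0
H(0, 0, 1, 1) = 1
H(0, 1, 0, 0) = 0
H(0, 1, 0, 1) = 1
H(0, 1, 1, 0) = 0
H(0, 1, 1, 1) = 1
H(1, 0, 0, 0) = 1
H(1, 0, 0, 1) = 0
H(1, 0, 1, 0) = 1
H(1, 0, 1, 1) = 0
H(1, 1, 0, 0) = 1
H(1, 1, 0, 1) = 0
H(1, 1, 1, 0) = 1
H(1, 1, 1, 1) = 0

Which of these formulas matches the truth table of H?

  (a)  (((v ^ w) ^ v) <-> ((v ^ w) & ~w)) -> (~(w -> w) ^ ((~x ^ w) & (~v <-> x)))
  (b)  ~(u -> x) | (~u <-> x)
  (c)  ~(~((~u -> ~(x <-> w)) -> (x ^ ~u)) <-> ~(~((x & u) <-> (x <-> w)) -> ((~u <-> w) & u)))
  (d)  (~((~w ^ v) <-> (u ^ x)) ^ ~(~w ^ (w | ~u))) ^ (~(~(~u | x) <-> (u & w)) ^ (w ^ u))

b

(a): at (0,0,0,1) it gives 0, but H = 1 — eliminated.
(c): at (0,0,0,0) it gives 1, but H = 0 — eliminated.
(d): at (0,0,1,0) it gives 1, but H = 0 — eliminated.
Only (b) survives; checking it on all 16 rows confirms it matches H.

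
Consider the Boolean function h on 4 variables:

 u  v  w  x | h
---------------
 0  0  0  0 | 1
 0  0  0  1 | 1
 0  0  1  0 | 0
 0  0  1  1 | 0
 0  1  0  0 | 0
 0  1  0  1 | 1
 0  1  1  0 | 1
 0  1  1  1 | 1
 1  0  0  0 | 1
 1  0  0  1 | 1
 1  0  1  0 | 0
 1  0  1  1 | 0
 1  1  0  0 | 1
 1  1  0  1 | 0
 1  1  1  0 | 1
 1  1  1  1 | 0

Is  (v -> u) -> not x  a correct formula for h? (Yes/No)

No

Evaluate (v -> u) -> not x on each row and compare to h:
  u=0, v=0, w=0, x=0: formula gives 1, h = 1 ✓
  u=0, v=0, w=0, x=1: formula gives 0, but h = 1 ✗
A single disagreement suffices: at (0,0,0,1) they differ, so the formula does not compute h.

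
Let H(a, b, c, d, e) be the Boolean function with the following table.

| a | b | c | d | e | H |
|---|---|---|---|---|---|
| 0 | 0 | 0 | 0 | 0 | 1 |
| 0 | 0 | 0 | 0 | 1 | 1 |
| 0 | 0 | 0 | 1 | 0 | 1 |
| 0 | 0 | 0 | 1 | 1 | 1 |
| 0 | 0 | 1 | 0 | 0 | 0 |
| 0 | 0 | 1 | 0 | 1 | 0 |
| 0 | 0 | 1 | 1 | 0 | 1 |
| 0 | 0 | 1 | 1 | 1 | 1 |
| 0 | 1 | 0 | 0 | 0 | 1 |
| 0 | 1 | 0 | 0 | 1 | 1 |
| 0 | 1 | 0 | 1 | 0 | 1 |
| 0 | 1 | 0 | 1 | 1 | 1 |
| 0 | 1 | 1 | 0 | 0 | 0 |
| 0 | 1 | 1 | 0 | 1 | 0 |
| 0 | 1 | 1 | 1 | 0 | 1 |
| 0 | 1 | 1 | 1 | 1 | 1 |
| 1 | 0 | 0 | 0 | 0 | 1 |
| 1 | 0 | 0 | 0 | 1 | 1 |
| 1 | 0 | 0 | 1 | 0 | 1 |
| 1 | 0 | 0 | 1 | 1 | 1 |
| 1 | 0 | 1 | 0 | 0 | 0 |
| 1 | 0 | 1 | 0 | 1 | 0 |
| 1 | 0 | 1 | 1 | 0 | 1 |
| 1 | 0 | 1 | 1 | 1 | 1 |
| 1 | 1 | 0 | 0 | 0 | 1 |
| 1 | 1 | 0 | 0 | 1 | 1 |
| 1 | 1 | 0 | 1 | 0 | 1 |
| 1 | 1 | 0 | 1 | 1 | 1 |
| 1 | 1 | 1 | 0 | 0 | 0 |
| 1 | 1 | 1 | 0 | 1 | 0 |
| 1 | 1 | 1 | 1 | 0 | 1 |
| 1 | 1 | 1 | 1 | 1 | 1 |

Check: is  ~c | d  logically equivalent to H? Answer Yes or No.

Yes

Check the formula against H row by row:
  a=0, b=0, c=0, d=0, e=0: formula gives 1, H = 1 ✓
  a=0, b=0, c=0, d=0, e=1: formula gives 1, H = 1 ✓
  a=0, b=0, c=0, d=1, e=0: formula gives 1, H = 1 ✓
  a=0, b=0, c=0, d=1, e=1: formula gives 1, H = 1 ✓
  …and likewise for the remaining 28 rows.
No disagreement on any input; they are logically equivalent.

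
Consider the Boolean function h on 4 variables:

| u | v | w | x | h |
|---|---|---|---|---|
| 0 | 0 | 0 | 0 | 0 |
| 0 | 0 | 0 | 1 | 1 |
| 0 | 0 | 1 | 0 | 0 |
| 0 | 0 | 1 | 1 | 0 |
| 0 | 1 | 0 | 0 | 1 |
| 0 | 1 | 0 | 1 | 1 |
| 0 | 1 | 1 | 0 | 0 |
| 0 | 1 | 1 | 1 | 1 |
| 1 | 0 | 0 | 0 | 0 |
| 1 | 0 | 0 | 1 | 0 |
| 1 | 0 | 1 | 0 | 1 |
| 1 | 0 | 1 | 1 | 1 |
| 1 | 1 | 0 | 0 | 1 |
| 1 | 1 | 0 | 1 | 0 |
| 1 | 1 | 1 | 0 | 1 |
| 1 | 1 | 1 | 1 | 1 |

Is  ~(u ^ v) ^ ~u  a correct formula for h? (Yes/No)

Check the formula against h row by row:
  u=0, v=0, w=0, x=0: formula gives 0, h = 0 ✓
  u=0, v=0, w=0, x=1: formula gives 0, but h = 1 ✗
Since they disagree at (0,0,0,1), the expression is not a correct formula for h.

No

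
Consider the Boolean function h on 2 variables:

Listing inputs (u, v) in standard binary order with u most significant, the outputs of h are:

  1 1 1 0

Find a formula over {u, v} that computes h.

The output is 0 only when every input is 1 — NAND of all inputs.

h(u, v) = ~(u & v)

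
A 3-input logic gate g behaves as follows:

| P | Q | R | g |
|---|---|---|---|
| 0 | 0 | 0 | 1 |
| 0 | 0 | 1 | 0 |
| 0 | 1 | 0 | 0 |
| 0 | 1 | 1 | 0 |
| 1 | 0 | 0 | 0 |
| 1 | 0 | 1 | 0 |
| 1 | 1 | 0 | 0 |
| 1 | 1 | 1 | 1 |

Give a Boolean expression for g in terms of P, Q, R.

g(P, Q, R) = ((¬P ∧ ¬Q) ∧ ¬R) ∨ ((P ∧ Q) ∧ R)

The 1-rows are (0,0,0), (1,1,1). Each contributes one minterm — ¬P·¬Q·¬R; P·Q·R — and their disjunction is a sum-of-products form of g.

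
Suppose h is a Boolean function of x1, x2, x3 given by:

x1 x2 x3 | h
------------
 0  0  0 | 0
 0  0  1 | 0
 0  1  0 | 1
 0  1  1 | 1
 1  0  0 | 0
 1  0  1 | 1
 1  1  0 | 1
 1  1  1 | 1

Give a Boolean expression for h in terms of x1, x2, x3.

The 0-rows are (0,0,0), (0,0,1), (1,0,0). Take each as a conjunction (¬x1·¬x2·¬x3, ¬x1·¬x2·x3, x1·¬x2·¬x3), form their disjunction, and complement — that gives a formula that is 1 everywhere h is.

h(x1, x2, x3) = not ((((not x1 and not x2) and not x3) or ((not x1 and not x2) and x3)) or ((x1 and not x2) and not x3))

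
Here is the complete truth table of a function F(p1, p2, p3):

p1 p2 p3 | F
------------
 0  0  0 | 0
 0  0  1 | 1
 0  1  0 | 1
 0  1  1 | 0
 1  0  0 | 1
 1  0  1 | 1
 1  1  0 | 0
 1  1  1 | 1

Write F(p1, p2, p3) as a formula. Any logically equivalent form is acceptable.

F(p1, p2, p3) = ((((p1' · p2') · p3') + ((p1' · p2) · p3)) + ((p1 · p2) · p3'))'

The 0-rows are (0,0,0), (0,1,1), (1,1,0). Take each as a conjunction (¬p1·¬p2·¬p3, ¬p1·p2·p3, p1·p2·¬p3), form their disjunction, and complement — that gives a formula that is 1 everywhere F is.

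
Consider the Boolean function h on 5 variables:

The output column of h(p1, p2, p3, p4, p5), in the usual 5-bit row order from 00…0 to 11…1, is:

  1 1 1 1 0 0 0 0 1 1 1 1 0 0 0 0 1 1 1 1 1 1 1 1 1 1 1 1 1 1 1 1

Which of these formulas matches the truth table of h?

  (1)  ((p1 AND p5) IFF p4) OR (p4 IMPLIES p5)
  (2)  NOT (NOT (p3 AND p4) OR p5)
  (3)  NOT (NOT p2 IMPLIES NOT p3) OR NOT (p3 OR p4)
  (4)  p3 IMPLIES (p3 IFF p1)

(1): at (0,0,0,1,0) it gives 0, but h = 1 — eliminated.
(2): at (0,0,0,0,0) it gives 0, but h = 1 — eliminated.
(3): at (0,0,0,1,0) it gives 0, but h = 1 — eliminated.
Only (4) survives; checking it on all 32 rows confirms it matches h.

4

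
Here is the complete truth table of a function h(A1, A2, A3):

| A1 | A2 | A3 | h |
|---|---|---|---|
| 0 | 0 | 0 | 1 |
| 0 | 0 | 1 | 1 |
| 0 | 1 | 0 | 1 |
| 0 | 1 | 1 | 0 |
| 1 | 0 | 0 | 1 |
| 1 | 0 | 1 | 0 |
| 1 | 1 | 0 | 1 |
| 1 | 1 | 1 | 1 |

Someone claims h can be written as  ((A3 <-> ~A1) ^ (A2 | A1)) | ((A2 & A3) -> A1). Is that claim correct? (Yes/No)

Evaluate ((A3 <-> ~A1) ^ (A2 | A1)) | ((A2 & A3) -> A1) on each row and compare to h:
  A1=0, A2=0, A3=0: formula gives 1, h = 1 ✓
  A1=0, A2=0, A3=1: formula gives 1, h = 1 ✓
  A1=0, A2=1, A3=0: formula gives 1, h = 1 ✓
  A1=0, A2=1, A3=1: formula gives 0, h = 0 ✓
  A1=1, A2=0, A3=0: formula gives 1, h = 1 ✓
  A1=1, A2=0, A3=1: formula gives 1, but h = 0 ✗
Since they disagree at (1,0,1), the expression is not a correct formula for h.

No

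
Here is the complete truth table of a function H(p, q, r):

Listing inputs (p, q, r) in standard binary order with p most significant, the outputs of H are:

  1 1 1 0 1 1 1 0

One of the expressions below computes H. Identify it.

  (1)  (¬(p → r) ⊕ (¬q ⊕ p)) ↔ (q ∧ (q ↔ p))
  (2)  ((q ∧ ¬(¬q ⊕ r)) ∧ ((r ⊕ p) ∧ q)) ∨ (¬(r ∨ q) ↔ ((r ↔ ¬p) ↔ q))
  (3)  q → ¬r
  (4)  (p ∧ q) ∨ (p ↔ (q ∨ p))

3

(1) disagrees with H on (0,0,0) (formula → 0, table → 1); rule it out.
(2) disagrees with H on (1,0,0) (formula → 0, table → 1); rule it out.
(4) disagrees with H on (0,1,0) (formula → 0, table → 1); rule it out.
That leaves (3). Evaluating it on every row reproduces the table of H exactly.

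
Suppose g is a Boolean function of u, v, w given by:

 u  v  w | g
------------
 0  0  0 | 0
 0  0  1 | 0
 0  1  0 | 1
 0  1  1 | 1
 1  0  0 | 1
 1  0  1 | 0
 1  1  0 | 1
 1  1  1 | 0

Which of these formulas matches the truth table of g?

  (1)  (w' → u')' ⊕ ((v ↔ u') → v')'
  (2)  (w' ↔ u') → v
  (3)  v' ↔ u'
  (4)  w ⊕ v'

1

(2) fails at (0,0,1): the formula yields 1, g is 0.
(3) fails at (0,0,0): the formula yields 1, g is 0.
(4) fails at (0,0,0): the formula yields 1, g is 0.
(1) is the remaining candidate, and it agrees with g on all 8 inputs.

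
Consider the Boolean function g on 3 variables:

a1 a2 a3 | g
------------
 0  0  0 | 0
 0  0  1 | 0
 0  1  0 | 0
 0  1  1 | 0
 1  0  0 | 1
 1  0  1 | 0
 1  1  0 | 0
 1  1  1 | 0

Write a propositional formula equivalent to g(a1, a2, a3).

Only row (1,0,0) gives 1. That row's minterm a1·¬a2·¬a3 is g directly.

g(a1, a2, a3) = (a1 AND NOT a2) AND NOT a3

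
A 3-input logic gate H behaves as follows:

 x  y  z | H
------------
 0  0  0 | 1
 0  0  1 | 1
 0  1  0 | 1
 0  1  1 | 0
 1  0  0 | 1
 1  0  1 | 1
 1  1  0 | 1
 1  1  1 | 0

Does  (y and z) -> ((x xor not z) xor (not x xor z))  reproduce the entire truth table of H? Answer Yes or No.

Yes

Test each input against both H and the formula:
  x=0, y=0, z=0: formula gives 1, H = 1 ✓
  x=0, y=0, z=1: formula gives 1, H = 1 ✓
  x=0, y=1, z=0: formula gives 1, H = 1 ✓
  x=0, y=1, z=1: formula gives 0, H = 0 ✓
  x=1, y=0, z=0: formula gives 1, H = 1 ✓
  …and likewise for the remaining 3 rows.
No disagreement on any input; they are logically equivalent.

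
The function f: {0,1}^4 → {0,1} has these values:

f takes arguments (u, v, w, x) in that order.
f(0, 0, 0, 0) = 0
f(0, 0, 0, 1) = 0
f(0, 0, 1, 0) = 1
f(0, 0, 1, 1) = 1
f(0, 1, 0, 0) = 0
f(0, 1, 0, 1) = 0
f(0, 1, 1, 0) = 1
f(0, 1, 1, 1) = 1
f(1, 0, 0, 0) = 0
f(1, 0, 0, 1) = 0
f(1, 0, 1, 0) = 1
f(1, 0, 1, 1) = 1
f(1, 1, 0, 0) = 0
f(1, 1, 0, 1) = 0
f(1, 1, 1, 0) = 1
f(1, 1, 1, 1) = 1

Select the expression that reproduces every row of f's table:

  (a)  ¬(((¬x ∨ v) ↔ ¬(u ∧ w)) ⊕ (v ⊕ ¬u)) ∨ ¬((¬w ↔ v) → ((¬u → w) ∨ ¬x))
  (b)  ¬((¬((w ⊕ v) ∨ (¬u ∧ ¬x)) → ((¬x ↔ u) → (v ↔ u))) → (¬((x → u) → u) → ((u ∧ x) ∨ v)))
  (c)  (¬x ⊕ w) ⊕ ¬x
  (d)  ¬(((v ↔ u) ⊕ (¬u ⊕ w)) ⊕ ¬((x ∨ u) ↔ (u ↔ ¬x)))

(a) fails at (0,0,0,0): the formula yields 1, f is 0.
(b) fails at (0,0,0,0): the formula yields 1, f is 0.
(d) fails at (0,0,0,0): the formula yields 1, f is 0.
Only (c) survives; checking it on all 16 rows confirms it matches f.

c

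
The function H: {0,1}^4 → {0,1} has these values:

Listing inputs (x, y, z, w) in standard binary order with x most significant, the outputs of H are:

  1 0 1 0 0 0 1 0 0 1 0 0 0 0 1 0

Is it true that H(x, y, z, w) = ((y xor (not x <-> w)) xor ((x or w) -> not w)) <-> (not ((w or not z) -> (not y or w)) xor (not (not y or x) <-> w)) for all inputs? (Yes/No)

No

Check the formula against H row by row:
  x=0, y=0, z=0, w=0: formula gives 1, H = 1 ✓
  x=0, y=0, z=0, w=1: formula gives 0, H = 0 ✓
  x=0, y=0, z=1, w=0: formula gives 1, H = 1 ✓
  x=0, y=0, z=1, w=1: formula gives 0, H = 0 ✓
  …
  x=1, y=0, z=1, w=1: formula gives 1, but H = 0 ✗
Row (1,0,1,1) is a counterexample, so the formula is not equivalent to H.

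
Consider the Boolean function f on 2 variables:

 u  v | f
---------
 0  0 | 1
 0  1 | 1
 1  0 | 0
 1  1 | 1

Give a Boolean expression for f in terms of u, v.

f(u, v) = u → v

This is u → v (false only at 1,0).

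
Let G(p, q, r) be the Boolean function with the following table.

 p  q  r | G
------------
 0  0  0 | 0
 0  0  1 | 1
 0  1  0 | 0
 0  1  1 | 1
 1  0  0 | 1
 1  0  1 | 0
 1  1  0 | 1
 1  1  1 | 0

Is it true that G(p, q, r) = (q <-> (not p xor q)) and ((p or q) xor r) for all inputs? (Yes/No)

Evaluate (q <-> (not p xor q)) and ((p or q) xor r) on each row and compare to G:
  p=0, q=0, r=0: formula gives 0, G = 0 ✓
  p=0, q=0, r=1: formula gives 0, but G = 1 ✗
Row (0,0,1) is a counterexample, so the formula is not equivalent to G.

No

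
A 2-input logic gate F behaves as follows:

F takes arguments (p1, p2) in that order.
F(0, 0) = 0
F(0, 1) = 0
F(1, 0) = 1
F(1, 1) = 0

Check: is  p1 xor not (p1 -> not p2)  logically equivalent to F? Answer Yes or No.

Check the formula against F row by row:
  p1=0, p2=0: formula gives 0, F = 0 ✓
  p1=0, p2=1: formula gives 0, F = 0 ✓
  p1=1, p2=0: formula gives 1, F = 1 ✓
  p1=1, p2=1: formula gives 0, F = 0 ✓
Every row agrees, so the formula is equivalent.

Yes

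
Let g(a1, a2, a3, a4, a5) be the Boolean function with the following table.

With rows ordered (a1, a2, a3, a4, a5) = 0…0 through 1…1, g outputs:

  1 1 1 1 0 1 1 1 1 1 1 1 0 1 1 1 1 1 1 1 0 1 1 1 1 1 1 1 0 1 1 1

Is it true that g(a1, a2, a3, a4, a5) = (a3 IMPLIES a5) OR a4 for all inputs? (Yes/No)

Evaluate (a3 IMPLIES a5) OR a4 on each row and compare to g:
  a1=0, a2=0, a3=0, a4=0, a5=0: formula gives 1, g = 1 ✓
  a1=0, a2=0, a3=0, a4=0, a5=1: formula gives 1, g = 1 ✓
  a1=0, a2=0, a3=0, a4=1, a5=0: formula gives 1, g = 1 ✓
  a1=0, a2=0, a3=0, a4=1, a5=1: formula gives 1, g = 1 ✓
  … (the remaining 28 rows also agree.)
Every row agrees, so the formula is equivalent.

Yes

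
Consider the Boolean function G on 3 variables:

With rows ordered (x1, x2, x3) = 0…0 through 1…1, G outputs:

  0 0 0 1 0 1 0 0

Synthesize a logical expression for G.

The 1-rows are (0,1,1), (1,0,1). Each contributes one minterm — ¬x1·x2·x3; x1·¬x2·x3 — and their disjunction is a sum-of-products form of G.

G(x1, x2, x3) = ((x1' · x2) · x3) + ((x1 · x2') · x3)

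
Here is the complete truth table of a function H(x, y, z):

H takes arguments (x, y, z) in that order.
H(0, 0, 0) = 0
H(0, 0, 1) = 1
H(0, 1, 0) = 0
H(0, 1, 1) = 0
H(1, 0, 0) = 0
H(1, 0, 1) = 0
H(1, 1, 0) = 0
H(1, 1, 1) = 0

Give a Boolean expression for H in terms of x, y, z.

H is 1 on exactly one input, (0,0,1), whose minterm is ¬x·¬y·z. So H is just that conjunction.

H(x, y, z) = (~x & ~y) & z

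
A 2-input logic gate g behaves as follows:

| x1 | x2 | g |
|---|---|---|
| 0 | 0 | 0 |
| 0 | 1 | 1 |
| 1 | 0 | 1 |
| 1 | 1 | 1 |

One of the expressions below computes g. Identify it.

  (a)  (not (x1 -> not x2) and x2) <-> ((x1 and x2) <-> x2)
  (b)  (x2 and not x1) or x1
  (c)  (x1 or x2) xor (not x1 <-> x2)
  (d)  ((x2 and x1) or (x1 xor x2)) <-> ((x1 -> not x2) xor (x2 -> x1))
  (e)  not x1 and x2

b

(a): at (1,0) it gives 0, but g = 1 — eliminated.
(c): at (0,1) it gives 0, but g = 1 — eliminated.
(d): at (0,0) it gives 1, but g = 0 — eliminated.
(e): at (1,0) it gives 0, but g = 1 — eliminated.
(b) is the remaining candidate, and it agrees with g on all 4 inputs.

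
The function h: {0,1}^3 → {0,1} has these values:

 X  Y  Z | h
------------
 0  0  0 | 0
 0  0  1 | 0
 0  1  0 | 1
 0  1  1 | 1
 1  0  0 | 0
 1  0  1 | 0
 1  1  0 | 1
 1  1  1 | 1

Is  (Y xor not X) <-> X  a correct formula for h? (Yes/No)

Yes

Test each input against both h and the formula:
  X=0, Y=0, Z=0: formula gives 0, h = 0 ✓
  X=0, Y=0, Z=1: formula gives 0, h = 0 ✓
  X=0, Y=1, Z=0: formula gives 1, h = 1 ✓
  X=0, Y=1, Z=1: formula gives 1, h = 1 ✓
  X=1, Y=0, Z=0: formula gives 0, h = 0 ✓
  … (the remaining 3 rows also agree.)
All 8 rows match — the expression computes h exactly.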